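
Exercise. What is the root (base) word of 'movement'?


Remove suffix '-ment' from 'movement' to get root 'move'.

move


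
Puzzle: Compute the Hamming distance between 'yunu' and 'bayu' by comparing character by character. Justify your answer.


Alignment:
Position 1: 'y' vs 'b' = DIFFER
Position 2: 'u' vs 'a' = DIFFER
Position 3: 'n' vs 'y' = DIFFER
Position 4: 'u' vs 'u' = match
Total differences: 3

3


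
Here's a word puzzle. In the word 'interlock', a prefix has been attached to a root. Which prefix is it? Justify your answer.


The word 'interlock' = 'inter' (prefix) + 'lock' (root). The prefix is 'inter'.

inter


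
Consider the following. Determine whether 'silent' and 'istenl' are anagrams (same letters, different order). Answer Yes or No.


Sorted letters of 'silent': 'eilnst'
Sorted letters of 'istenl': 'eilnst'
They match.

Yes


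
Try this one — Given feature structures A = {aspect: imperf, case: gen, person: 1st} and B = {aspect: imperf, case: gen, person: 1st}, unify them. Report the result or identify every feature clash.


Compare features:
aspect: A=imperf vs B=imperf -> unified: imperf
case: A=gen vs B=gen -> unified: gen
person: A=1st vs B=1st -> unified: 1st
No clashes found.

Unified: {aspect: imperf, case: gen, person: 1st}


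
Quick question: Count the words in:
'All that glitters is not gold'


Split into words: All | that | glitters | is | not | gold = 6 words.

6


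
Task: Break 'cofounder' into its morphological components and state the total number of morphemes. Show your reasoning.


Step 1: Identify prefix: 'co' (meaning: together)
Step 2: Identify root: 'found'
Step 3: Identify suffix(es): 'er'
Decomposition: co- (prefix: together) + found (root) + -er (suffix: one who)
Total morphemes: 3

3 morphemes (co- (prefix: together) + found (root) + -er (suffix: one who))


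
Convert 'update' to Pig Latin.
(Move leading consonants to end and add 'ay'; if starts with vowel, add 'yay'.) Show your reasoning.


'update' starts with a vowel, so add 'yay': 'updateyay'.

updateyay


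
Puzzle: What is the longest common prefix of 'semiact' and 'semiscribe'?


Compare from the start: 4 characters match: 'semi'. Mismatch at position 5: 'a' vs 's'.

semi


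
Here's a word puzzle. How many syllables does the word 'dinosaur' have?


Break 'dinosaur' into syllables: di-no-saur -> di | no | saur = 3 syllables

3 syllables


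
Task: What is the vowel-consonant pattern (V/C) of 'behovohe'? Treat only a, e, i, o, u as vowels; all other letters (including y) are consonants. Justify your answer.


Letter mapping: b = C, e = V, h = C, o = V, v = C, o = V, h = C, e = V.

CVCVCVCV


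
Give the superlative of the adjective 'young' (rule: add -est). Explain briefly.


Apply superlative formation (add -est): 'young' -> 'youngest'.

youngest


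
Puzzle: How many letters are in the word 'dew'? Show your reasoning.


Spell out 'dew' and number each letter: d(1), e(2), w(3). Total: 3 letters.

3


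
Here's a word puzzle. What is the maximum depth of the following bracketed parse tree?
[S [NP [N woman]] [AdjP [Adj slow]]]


Count bracket nesting levels:
'[' at pos 0: depth = 1
'[' at pos 3: depth = 2
'[' at pos 7: depth = 3
'[' at pos 18: depth = 2
'[' at pos 24: depth = 3
Maximum depth reached: 3

3


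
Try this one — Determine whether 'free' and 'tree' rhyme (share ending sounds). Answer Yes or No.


Rime (stressed vowel + following sounds) of 'free': -ee = /iː/
Rime of 'tree': -ee = /iː/
/iː/ and /iː/ are the same ending sound, so the words rhyme.

Yes


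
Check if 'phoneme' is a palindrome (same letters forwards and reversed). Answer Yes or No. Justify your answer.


Forward: 'phoneme'
Reversed: 'emenohp'
They differ.

No


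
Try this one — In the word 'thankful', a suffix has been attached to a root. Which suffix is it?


The word 'thankful' = 'thank' (root) + '-ful' (suffix). The suffix is '-ful'.

ful


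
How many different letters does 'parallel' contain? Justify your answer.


Unique letters in 'parallel': {a, e, l, p, r} = 5 distinct letters.

5


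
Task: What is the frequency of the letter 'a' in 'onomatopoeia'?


Letter 'a' in 'onomatopoeia': found at position(s) 5, 12 = 2 occurrence(s).

2


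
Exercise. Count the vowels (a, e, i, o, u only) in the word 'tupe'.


Vowels in 'tupe': u, e = 2 vowels.

2


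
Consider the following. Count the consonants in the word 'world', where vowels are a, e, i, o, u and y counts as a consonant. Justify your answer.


Consonants in 'world': w, r, l, d = 4 consonants.

4


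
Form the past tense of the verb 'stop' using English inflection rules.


Apply rule: Double final consonant and add -ed. 'stop' becomes 'stopped'.

stopped


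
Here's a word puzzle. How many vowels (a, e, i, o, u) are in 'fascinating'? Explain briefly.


Vowels in 'fascinating': a, i, a, i = 4 vowels.

4


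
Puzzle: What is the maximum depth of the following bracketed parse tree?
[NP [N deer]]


Count bracket nesting levels:
'[' at pos 0: depth = 1
'[' at pos 4: depth = 2
Maximum depth reached: 2

2


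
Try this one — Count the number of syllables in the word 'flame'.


Break 'flame' into syllables: flame -> flame = 1 syllable

1 syllable


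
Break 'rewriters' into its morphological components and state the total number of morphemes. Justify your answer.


Step 1: Identify prefix: 're' (meaning: again)
Step 2: Identify root: 'write'
Step 3: Identify suffix(es): 'er, s'
Decomposition: re- (prefix: again) + write (root) + -er (suffix: one who) + -s (plural)
Total morphemes: 4

4 morphemes (re- (prefix: again) + write (root) + -er (suffix: one who) + -s (plural))


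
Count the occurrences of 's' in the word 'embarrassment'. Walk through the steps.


Letter 's' in 'embarrassment': found at position(s) 8, 9 = 2 occurrence(s).

2


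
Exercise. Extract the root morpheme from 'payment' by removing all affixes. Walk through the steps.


Remove suffix '-ment' from 'payment' to get root 'pay'.

pay


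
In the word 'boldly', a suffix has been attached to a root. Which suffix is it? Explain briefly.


The word 'boldly' = 'bold' (root) + '-ly' (suffix). The suffix is '-ly'.

ly


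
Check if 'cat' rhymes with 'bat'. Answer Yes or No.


Rime (stressed vowel + following sounds) of 'cat': -at = /æt/
Rime of 'bat': -at = /æt/
/æt/ and /æt/ are the same ending sound, so the words rhyme.

Yes


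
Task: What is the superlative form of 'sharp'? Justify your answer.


Apply superlative formation (add -est): 'sharp' -> 'sharpest'.

sharpest


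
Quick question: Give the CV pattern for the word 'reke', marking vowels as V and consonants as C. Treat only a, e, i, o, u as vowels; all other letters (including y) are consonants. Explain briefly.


Letter mapping: r = C, e = V, k = C, e = V.

CVCV


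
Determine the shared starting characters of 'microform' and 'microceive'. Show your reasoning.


Compare from the start: 5 characters match: 'micro'. Mismatch at position 6: 'f' vs 'c'.

micro


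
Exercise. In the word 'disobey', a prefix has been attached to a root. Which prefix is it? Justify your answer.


The word 'disobey' = 'dis' (prefix) + 'obey' (root). The prefix is 'dis'.

dis


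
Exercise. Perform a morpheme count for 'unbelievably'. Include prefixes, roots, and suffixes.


Decomposition: un- (prefix) + believe (root) + -able (suffix) + -ly (suffix) = 4 morpheme(s)

4 morphemes


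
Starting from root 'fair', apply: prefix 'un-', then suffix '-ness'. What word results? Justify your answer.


Step 1: Add prefix 'un-' to 'fair' = 'unfair'
Step 2: Add suffix '-ness' to 'unfair' = 'unfairness'

unfairness


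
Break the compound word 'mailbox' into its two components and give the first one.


Split 'mailbox' into 'mail' + 'box'. The first part is 'mail'.

mail


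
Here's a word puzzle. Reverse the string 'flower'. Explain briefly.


Reverse 'flower' character by character: 'rewolf'.

rewolf


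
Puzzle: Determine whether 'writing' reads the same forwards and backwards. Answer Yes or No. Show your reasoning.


Forward: 'writing'
Reversed: 'gnitirw'
They differ.

No


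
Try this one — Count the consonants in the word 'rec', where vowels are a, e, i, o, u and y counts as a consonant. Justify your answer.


Consonants in 'rec': r, c = 2 consonants.

2


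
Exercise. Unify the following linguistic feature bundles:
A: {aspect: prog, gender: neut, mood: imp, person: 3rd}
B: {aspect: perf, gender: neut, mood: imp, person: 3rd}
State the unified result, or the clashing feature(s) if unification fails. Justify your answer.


Compare features:
aspect: A=prog vs B=perf -> CLASH
gender: A=neut vs B=neut -> unified: neut
mood: A=imp vs B=imp -> unified: imp
person: A=3rd vs B=3rd -> unified: 3rd
Clash detected on feature 'aspect' (prog vs perf); unification fails.

CLASH on 'aspect' (prog vs perf)


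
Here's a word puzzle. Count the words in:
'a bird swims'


Split into words: a | bird | swims = 3 words.

3


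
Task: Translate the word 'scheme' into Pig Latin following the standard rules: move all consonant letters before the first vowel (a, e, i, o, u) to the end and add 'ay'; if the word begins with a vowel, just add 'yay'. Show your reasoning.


'scheme': move consonant cluster 'sch' to end and add 'ay': 'emeschay'.

emeschay


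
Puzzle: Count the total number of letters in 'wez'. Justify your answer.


Spell out 'wez' and number each letter: w(1), e(2), z(3). Total: 3 letters.

3


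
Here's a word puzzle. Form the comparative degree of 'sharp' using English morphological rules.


Apply comparative formation (add -er): 'sharp' -> 'sharper'.

sharper


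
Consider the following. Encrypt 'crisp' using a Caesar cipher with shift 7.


Shift each letter by 7: c -> j, r -> y, i -> p, s -> z, p -> w. Result: 'jypzw'.

jypzw


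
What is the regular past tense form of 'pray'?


Apply rule: Add -ed. 'pray' becomes 'prayed'.

prayed


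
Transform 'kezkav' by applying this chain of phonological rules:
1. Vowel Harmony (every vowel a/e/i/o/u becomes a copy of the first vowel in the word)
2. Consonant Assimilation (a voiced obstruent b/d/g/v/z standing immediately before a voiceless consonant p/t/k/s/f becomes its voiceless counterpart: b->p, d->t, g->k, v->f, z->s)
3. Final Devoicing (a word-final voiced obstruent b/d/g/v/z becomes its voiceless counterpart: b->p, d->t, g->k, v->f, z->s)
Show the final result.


Starting form: 'kezkav'
Rule 1: Vowel Harmony: all vowels become 'e' (matching first vowel). 'kezkav' -> 'kezkev'
Rule 2: Consonant Assimilation: voiced obstruent before voiceless consonant becomes voiceless ('zk' -> 'sk'). 'kezkev' -> 'keskev'
Rule 3: Final Devoicing: word-final voiced obstruent 'v' becomes voiceless 'f'. 'keskev' -> 'keskef'
Final form: 'keskef'

keskef


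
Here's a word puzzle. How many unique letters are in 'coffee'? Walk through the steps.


Unique letters in 'coffee': {c, e, f, o} = 4 distinct letters.

4


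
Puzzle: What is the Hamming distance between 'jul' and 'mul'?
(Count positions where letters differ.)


Alignment:
Position 1: 'j' vs 'm' = DIFFER
Position 2: 'u' vs 'u' = match
Position 3: 'l' vs 'l' = match
Total differences: 1

1


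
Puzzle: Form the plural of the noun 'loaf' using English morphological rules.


Apply rule: Change -f to -ves. 'loaf' becomes 'loaves'.

loaves


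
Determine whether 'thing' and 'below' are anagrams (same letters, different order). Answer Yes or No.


Sorted letters of 'thing': 'ghint'
Sorted letters of 'below': 'below'
They do not match.

No


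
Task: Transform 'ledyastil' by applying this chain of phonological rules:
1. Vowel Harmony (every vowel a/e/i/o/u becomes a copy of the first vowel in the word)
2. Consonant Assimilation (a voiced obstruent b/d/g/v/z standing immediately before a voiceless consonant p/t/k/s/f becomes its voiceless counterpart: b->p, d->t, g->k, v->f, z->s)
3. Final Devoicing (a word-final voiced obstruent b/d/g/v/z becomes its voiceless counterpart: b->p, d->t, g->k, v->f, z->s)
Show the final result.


Starting form: 'ledyastil'
Rule 1: Vowel Harmony: all vowels become 'e' (matching first vowel). 'ledyastil' -> 'ledyestel'
Rule 2: Consonant Assimilation: no voiced obstruent (b/d/g/v/z) stands immediately before a voiceless consonant (p/t/k/s/f). No change.
Rule 3: Final Devoicing: final consonant 'l' is not one of the voiced obstruents b/d/g/v/z. No change.
Final form: 'ledyestel'

ledyestel


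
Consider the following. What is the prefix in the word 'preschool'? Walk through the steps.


The word 'preschool' = 'pre' (prefix) + 'school' (root). The prefix is 'pre'.

pre


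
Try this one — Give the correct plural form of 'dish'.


Apply rule: Add -es (sibilant/fricative ending). 'dish' becomes 'dishes'.

dishes


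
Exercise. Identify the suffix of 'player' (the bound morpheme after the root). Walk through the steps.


The word 'player' = 'play' (root) + '-er' (suffix). The suffix is '-er'.

er


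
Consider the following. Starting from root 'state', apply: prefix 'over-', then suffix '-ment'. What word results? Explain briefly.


Step 1: Add prefix 'over-' to 'state' = 'overstate'
Step 2: Add suffix '-ment' to 'overstate' = 'overstatement'

overstatement


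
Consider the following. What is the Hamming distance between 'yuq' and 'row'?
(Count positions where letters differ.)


Alignment:
Position 1: 'y' vs 'r' = DIFFER
Position 2: 'u' vs 'o' = DIFFER
Position 3: 'q' vs 'w' = DIFFER
Total differences: 3

3


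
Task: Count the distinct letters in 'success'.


Unique letters in 'success': {c, e, s, u} = 4 distinct letters.

4


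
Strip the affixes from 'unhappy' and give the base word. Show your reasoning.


Remove prefix 'un' from 'unhappy' to get root 'happy'.

happy


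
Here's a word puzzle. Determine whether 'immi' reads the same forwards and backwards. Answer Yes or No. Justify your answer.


Forward: 'immi'
Reversed: 'immi'
They are identical.

Yes


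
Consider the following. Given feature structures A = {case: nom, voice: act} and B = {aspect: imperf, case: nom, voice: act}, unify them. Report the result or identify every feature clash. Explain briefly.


Compare features:
aspect: A=_ vs B=imperf -> unified: imperf
case: A=nom vs B=nom -> unified: nom
voice: A=act vs B=act -> unified: act
No clashes found.

Unified: {aspect: imperf, case: nom, voice: act}


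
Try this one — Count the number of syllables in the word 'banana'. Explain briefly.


Break 'banana' into syllables: ba-na-na -> ba | na | na = 3 syllables

3 syllables


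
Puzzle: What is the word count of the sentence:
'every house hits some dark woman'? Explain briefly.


Split into words: every | house | hits | some | dark | woman = 6 words.

6


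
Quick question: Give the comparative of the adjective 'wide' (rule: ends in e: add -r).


Apply comparative formation (ends in e: add -r): 'wide' -> 'wider'.

wider


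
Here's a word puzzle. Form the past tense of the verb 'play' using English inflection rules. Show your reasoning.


Apply rule: Add -ed. 'play' becomes 'played'.

played


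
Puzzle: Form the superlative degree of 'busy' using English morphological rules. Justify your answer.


Apply superlative formation (consonant + y: change y to i, add -est): 'busy' -> 'busiest'.

busiest


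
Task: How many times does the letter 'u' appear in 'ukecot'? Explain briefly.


Letter 'u' in 'ukecot': found at position(s) 1 = 1 occurrence(s).

1


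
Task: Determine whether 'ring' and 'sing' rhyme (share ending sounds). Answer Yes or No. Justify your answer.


Rime (stressed vowel + following sounds) of 'ring': -ing = /ɪŋ/
Rime of 'sing': -ing = /ɪŋ/
/ɪŋ/ and /ɪŋ/ are the same ending sound, so the words rhyme.

Yes


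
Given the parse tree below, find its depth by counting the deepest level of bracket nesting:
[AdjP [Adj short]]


Count bracket nesting levels:
'[' at pos 0: depth = 1
'[' at pos 6: depth = 2
Maximum depth reached: 2

2


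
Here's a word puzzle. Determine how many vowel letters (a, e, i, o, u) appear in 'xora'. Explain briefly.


Vowels in 'xora': o, a = 2 vowels.

2


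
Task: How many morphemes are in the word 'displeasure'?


Decomposition: dis- (prefix) + please (root) + -ure (suffix) = 3 morpheme(s)

3 morphemes


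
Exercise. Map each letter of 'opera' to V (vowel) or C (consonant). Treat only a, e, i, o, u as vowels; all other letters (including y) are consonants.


Letter mapping: o = V, p = C, e = V, r = C, a = V.

VCVCV


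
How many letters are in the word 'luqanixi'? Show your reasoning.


Spell out 'luqanixi' and number each letter: l(1), u(2), q(3), a(4), n(5), i(6), x(7), i(8). Total: 8 letters.

8


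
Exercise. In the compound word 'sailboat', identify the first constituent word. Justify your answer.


Split 'sailboat' into 'sail' + 'boat'. The first part is 'sail'.

sail


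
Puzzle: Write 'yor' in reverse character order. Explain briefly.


Reverse 'yor' character by character: 'roy'.

roy


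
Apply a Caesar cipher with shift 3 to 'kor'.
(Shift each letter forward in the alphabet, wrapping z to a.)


Shift each letter by 3: k -> n, o -> r, r -> u. Result: 'nru'.

nru


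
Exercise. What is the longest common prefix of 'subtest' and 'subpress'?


Compare from the start: 3 characters match: 'sub'. Mismatch at position 4: 't' vs 'p'.

sub


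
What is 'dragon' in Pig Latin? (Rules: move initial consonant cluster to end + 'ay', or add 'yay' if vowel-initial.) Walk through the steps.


'dragon': move consonant cluster 'dr' to end and add 'ay': 'agondray'.

agondray


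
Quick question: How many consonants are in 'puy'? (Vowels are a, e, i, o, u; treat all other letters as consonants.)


Consonants in 'puy': p, y = 2 consonants.

2


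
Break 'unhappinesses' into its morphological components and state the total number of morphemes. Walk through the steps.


Step 1: Identify prefix: 'un' (meaning: not/reverse)
Step 2: Identify root: 'happy'
Step 3: Identify suffix(es): 'ness, es'
Decomposition: un- (prefix: not/reverse) + happy (root) + -ness (suffix: state of) + -es (plural)
Total morphemes: 4

4 morphemes (un- (prefix: not/reverse) + happy (root) + -ness (suffix: state of) + -es (plural))


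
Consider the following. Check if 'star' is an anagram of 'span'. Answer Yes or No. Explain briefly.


Sorted letters of 'star': 'arst'
Sorted letters of 'span': 'anps'
They do not match.

No


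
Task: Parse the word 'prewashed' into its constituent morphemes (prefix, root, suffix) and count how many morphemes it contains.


Step 1: Identify prefix: 'pre' (meaning: before)
Step 2: Identify root: 'wash'
Step 3: Identify suffix(es): 'ed'
Decomposition: pre- (prefix: before) + wash (root) + -ed (suffix: past)
Total morphemes: 3

3 morphemes (pre- (prefix: before) + wash (root) + -ed (suffix: past))


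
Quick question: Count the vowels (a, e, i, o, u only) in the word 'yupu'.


Vowels in 'yupu': u, u = 2 vowels.

2


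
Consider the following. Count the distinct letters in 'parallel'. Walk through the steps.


Unique letters in 'parallel': {a, e, l, p, r} = 5 distinct letters.

5


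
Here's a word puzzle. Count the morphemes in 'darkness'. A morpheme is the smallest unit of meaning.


Decomposition: dark (root) + -ness (suffix) = 2 morpheme(s)

2 morphemes


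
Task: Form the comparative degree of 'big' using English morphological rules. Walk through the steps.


Apply comparative formation (double final consonant, add -er): 'big' -> 'bigger'.

bigger


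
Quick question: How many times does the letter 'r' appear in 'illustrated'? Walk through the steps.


Letter 'r' in 'illustrated': found at position(s) 7 = 1 occurrence(s).

1


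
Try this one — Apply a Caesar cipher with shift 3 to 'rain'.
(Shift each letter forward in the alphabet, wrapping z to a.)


Shift each letter by 3: r -> u, a -> d, i -> l, n -> q. Result: 'udlq'.

udlq


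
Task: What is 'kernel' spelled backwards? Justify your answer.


Reverse 'kernel' character by character: 'lenrek'.

lenrek


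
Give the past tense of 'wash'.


Apply rule: Add -ed. 'wash' becomes 'washed'.

washed


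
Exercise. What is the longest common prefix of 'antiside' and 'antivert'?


Compare from the start: 4 characters match: 'anti'. Mismatch at position 5: 's' vs 'v'.

anti


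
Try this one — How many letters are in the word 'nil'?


Spell out 'nil' and number each letter: n(1), i(2), l(3). Total: 3 letters.

3


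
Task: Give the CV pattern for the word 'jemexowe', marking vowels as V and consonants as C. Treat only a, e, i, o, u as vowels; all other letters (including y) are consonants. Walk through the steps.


Letter mapping: j = C, e = V, m = C, e = V, x = C, o = V, w = C, e = V.

CVCVCVCV


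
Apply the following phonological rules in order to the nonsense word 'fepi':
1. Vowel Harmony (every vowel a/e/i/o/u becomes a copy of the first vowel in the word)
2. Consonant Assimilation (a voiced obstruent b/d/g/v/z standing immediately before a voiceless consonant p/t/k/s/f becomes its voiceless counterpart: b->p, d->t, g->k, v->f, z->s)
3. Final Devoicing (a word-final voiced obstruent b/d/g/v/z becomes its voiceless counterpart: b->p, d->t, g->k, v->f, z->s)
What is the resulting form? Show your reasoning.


Starting form: 'fepi'
Rule 1: Vowel Harmony: all vowels become 'e' (matching first vowel). 'fepi' -> 'fepe'
Rule 2: Consonant Assimilation: no voiced obstruent (b/d/g/v/z) stands immediately before a voiceless consonant (p/t/k/s/f). No change.
Rule 3: Final Devoicing: the word ends in the vowel 'e', not a consonant. No change.
Final form: 'fepe'

fepe


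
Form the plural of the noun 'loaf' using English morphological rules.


Apply rule: Change -f to -ves. 'loaf' becomes 'loaves'.

loaves


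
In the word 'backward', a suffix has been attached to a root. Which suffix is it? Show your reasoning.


The word 'backward' = 'back' (root) + '-ward' (suffix). The suffix is '-ward'.

ward


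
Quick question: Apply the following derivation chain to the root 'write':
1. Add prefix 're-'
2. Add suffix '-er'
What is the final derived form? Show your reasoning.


Step 1: Add prefix 're-' to 'write' = 'rewrite'
Step 2: Add suffix '-er' to 'rewrite' = 'rewriter'

rewriter


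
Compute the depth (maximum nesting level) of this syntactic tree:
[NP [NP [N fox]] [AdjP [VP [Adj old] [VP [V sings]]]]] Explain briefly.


Count bracket nesting levels:
'[' at pos 0: depth = 1
'[' at pos 4: depth = 2
'[' at pos 8: depth = 3
'[' at pos 17: depth = 2
'[' at pos 23: depth = 3
'[' at pos 27: depth = 4
'[' at pos 37: depth = 4
'[' at pos 41: depth = 5
Maximum depth reached: 5

5


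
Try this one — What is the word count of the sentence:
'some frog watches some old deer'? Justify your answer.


Split into words: some | frog | watches | some | old | deer = 6 words.

6


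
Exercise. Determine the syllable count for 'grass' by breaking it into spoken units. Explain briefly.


Break 'grass' into syllables: grass -> grass = 1 syllable

1 syllable


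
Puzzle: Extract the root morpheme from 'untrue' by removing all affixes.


Remove prefix 'un' from 'untrue' to get root 'true'.

true


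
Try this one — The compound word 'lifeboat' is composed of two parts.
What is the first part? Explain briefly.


Split 'lifeboat' into 'life' + 'boat'. The first part is 'life'.

life


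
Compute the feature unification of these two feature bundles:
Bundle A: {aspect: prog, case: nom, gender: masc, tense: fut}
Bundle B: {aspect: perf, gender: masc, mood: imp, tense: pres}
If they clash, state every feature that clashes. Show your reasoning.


Compare features:
aspect: A=prog vs B=perf -> CLASH
case: A=nom vs B=_ -> unified: nom
gender: A=masc vs B=masc -> unified: masc
mood: A=_ vs B=imp -> unified: imp
tense: A=fut vs B=pres -> CLASH
Clashes detected on features 'aspect' (prog vs perf) and 'tense' (fut vs pres); unification fails.

CLASH on 'aspect' (prog vs perf) and 'tense' (fut vs pres)


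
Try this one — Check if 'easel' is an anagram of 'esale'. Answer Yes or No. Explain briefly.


Sorted letters of 'easel': 'aeels'
Sorted letters of 'esale': 'aeels'
They match.

Yes


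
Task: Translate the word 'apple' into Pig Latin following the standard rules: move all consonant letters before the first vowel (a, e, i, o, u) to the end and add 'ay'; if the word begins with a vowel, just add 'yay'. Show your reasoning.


'apple' starts with a vowel, so add 'yay': 'appleyay'.

appleyay


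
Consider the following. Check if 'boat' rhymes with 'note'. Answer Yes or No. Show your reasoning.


Rime (stressed vowel + following sounds) of 'boat': -oat = /oʊt/
Rime of 'note': -ote = /oʊt/
/oʊt/ and /oʊt/ are the same ending sound, so the words rhyme.

Yes


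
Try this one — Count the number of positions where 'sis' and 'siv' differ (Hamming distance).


Alignment:
Position 1: 's' vs 's' = match
Position 2: 'i' vs 'i' = match
Position 3: 's' vs 'v' = DIFFER
Total differences: 1

1


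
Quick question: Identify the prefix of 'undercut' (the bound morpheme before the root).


The word 'undercut' = 'under' (prefix) + 'cut' (root). The prefix is 'under'.

under


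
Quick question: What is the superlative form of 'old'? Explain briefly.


Apply superlative formation (add -est): 'old' -> 'oldest'.

oldest


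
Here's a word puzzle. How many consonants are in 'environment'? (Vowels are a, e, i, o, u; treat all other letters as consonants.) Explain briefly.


Consonants in 'environment': n, v, r, n, m, n, t = 7 consonants.

7


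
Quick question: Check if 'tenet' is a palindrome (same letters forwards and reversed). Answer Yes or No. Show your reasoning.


Forward: 'tenet'
Reversed: 'tenet'
They are identical.

Yes


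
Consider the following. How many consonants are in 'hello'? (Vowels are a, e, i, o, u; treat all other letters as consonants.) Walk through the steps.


Consonants in 'hello': h, l, l = 3 consonants.

3


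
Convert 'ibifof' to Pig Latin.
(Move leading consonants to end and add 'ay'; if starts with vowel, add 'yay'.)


'ibifof' starts with a vowel, so add 'yay': 'ibifofyay'.

ibifofyay


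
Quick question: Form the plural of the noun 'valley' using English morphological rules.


Apply rule: Add -s. 'valley' becomes 'valleys'.

valleys


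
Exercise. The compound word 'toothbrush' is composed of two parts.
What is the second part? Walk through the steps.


Split 'toothbrush' into 'tooth' + 'brush'. The second part is 'brush'.

brush


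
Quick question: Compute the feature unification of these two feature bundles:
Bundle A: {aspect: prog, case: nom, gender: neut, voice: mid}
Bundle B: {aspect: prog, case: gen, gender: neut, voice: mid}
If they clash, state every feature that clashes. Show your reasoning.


Compare features:
aspect: A=prog vs B=prog -> unified: prog
case: A=nom vs B=gen -> CLASH
gender: A=neut vs B=neut -> unified: neut
voice: A=mid vs B=mid -> unified: mid
Clash detected on feature 'case' (nom vs gen); unification fails.

CLASH on 'case' (nom vs gen)


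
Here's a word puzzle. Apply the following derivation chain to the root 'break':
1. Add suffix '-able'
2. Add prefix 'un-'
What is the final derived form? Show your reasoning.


Step 1: Add suffix '-able' to 'break' = 'breakable'
Step 2: Add prefix 'un-' to 'breakable' = 'unbreakable'

unbreakable


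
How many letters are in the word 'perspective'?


Spell out 'perspective' and number each letter: p(1), e(2), r(3), s(4), p(5), e(6), c(7), t(8), i(9), v(10), e(11). Total: 11 letters.

11


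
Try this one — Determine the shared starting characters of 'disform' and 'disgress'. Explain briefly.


Compare from the start: 3 characters match: 'dis'. Mismatch at position 4: 'f' vs 'g'.

dis


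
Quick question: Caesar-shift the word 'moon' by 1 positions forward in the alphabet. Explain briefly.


Shift each letter by 1: m -> n, o -> p, o -> p, n -> o. Result: 'nppo'.

nppo


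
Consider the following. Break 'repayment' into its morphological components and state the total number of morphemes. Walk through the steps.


Step 1: Identify prefix: 're' (meaning: again)
Step 2: Identify root: 'pay'
Step 3: Identify suffix(es): 'ment'
Decomposition: re- (prefix: again) + pay (root) + -ment (suffix: action/result)
Total morphemes: 3

3 morphemes (re- (prefix: again) + pay (root) + -ment (suffix: action/result))


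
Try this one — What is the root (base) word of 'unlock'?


Remove prefix 'un' from 'unlock' to get root 'lock'.

lock


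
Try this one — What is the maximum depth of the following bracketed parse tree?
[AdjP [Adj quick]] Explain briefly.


Count bracket nesting levels:
'[' at pos 0: depth = 1
'[' at pos 6: depth = 2
Maximum depth reached: 2

2


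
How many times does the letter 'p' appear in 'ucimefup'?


Letter 'p' in 'ucimefup': found at position(s) 8 = 1 occurrence(s).

1


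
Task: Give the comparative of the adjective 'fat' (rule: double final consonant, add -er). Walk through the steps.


Apply comparative formation (double final consonant, add -er): 'fat' -> 'fatter'.

fatter


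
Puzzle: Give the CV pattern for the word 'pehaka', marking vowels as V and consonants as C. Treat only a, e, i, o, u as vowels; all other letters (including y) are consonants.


Letter mapping: p = C, e = V, h = C, a = V, k = C, a = V.

CVCVCV


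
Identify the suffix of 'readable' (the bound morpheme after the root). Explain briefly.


The word 'readable' = 'read' (root) + '-able' (suffix). The suffix is '-able'.

able


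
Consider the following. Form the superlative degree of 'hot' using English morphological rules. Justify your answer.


Apply superlative formation (double final consonant, add -est): 'hot' -> 'hottest'.

hottest


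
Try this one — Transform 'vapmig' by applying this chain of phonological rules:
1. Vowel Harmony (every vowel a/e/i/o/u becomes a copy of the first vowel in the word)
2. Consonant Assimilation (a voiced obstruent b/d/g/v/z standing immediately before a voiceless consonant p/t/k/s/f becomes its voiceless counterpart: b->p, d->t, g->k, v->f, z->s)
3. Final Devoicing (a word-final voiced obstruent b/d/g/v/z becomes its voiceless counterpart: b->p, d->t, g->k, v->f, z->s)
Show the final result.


Starting form: 'vapmig'
Rule 1: Vowel Harmony: all vowels become 'a' (matching first vowel). 'vapmig' -> 'vapmag'
Rule 2: Consonant Assimilation: no voiced obstruent (b/d/g/v/z) stands immediately before a voiceless consonant (p/t/k/s/f). No change.
Rule 3: Final Devoicing: word-final voiced obstruent 'g' becomes voiceless 'k'. 'vapmag' -> 'vapmak'
Final form: 'vapmak'

vapmak


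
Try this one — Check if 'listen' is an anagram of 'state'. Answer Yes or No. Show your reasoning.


Sorted letters of 'listen': 'eilnst'
Sorted letters of 'state': 'aestt'
They do not match.

No


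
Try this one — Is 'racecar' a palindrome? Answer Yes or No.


Forward: 'racecar'
Reversed: 'racecar'
They are identical.

Yes


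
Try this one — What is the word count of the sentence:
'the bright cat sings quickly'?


Split into words: the | bright | cat | sings | quickly = 5 words.

5


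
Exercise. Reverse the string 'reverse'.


Reverse 'reverse' character by character: 'esrever'.

esrever


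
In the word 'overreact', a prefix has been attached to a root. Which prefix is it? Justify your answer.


The word 'overreact' = 'over' (prefix) + 'react' (root). The prefix is 'over'.

over


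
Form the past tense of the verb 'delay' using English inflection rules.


Apply rule: Add -ed. 'delay' becomes 'delayed'.

delayed


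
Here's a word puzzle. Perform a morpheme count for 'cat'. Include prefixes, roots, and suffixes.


Decomposition: cat (free morpheme) = 1 morpheme(s)

1 morphemes


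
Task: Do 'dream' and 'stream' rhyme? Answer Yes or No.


Rime (stressed vowel + following sounds) of 'dream': -eam = /iːm/
Rime of 'stream': -eam = /iːm/
/iːm/ and /iːm/ are the same ending sound, so the words rhyme.

Yes


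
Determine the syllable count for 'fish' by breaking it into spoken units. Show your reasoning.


Break 'fish' into syllables: fish -> fish = 1 syllable

1 syllable


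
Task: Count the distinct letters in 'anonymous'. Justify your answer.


Unique letters in 'anonymous': {a, m, n, o, s, u, y} = 7 distinct letters.

7


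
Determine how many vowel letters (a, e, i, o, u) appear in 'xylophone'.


Vowels in 'xylophone': o, o, e = 3 vowels.

3


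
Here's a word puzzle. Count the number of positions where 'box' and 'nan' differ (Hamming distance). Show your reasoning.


Alignment:
Position 1: 'b' vs 'n' = DIFFER
Position 2: 'o' vs 'a' = DIFFER
Position 3: 'x' vs 'n' = DIFFER
Total differences: 3

3


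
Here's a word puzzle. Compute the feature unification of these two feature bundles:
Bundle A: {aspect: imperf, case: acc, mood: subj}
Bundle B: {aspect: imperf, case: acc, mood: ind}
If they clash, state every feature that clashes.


Compare features:
aspect: A=imperf vs B=imperf -> unified: imperf
case: A=acc vs B=acc -> unified: acc
mood: A=subj vs B=ind -> CLASH
Clash detected on feature 'mood' (subj vs ind); unification fails.

CLASH on 'mood' (subj vs ind)


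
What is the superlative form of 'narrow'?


Apply superlative formation (add -est): 'narrow' -> 'narrowest'.

narrowest


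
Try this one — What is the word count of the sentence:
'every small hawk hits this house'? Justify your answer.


Split into words: every | small | hawk | hits | this | house = 6 words.

6


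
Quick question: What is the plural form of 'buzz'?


Apply rule: Add -es (sibilant/fricative ending). 'buzz' becomes 'buzzes'.

buzzes


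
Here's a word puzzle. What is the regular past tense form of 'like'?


Apply rule: Add -d (word ends in -e). 'like' becomes 'liked'.

liked


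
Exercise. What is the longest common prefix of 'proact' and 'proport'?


Compare from the start: 3 characters match: 'pro'. Mismatch at position 4: 'a' vs 'p'.

pro


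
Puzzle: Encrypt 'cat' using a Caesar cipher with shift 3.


Shift each letter by 3: c -> f, a -> d, t -> w. Result: 'fdw'.

fdw


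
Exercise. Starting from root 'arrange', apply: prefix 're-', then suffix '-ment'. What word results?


Step 1: Add prefix 're-' to 'arrange' = 'rearrange'
Step 2: Add suffix '-ment' to 'rearrange' = 'rearrangement'

rearrangement


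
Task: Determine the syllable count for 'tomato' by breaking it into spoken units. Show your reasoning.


Break 'tomato' into syllables: to-ma-to -> to | ma | to = 3 syllables

3 syllables


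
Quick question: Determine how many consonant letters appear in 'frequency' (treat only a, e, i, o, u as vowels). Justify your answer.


Consonants in 'frequency': f, r, q, n, c, y = 6 consonants.

6


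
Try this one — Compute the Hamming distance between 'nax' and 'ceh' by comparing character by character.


Alignment:
Position 1: 'n' vs 'c' = DIFFER
Position 2: 'a' vs 'e' = DIFFER
Position 3: 'x' vs 'h' = DIFFER
Total differences: 3

3


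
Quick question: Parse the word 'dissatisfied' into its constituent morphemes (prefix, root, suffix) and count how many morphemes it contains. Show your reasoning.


Step 1: Identify prefix: 'dis' (meaning: not/apart)
Step 2: Identify root: 'satisfy'
Step 3: Identify suffix(es): 'ed'
Decomposition: dis- (prefix: not/apart) + satisfy (root) + -ed (suffix: past)
Total morphemes: 3

3 morphemes (dis- (prefix: not/apart) + satisfy (root) + -ed (suffix: past))


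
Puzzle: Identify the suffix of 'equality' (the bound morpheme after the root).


The word 'equality' = 'equal' (root) + '-ity' (suffix). The suffix is '-ity'.

ity


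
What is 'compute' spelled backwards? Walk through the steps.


Reverse 'compute' character by character: 'etupmoc'.

etupmoc


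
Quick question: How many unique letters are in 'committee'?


Unique letters in 'committee': {c, e, i, m, o, t} = 6 distinct letters.

6


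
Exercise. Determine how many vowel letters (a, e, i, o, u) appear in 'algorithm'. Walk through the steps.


Vowels in 'algorithm': a, o, i = 3 vowels.

3


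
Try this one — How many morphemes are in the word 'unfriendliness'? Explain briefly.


Decomposition: un- (prefix) + friend (root) + -ly (suffix) + -ness (suffix) = 4 morpheme(s)

4 morphemes


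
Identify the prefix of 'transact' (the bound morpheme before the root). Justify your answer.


The word 'transact' = 'trans' (prefix) + 'act' (root). The prefix is 'trans'.

trans


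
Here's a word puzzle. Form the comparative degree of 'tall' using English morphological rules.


Apply comparative formation (add -er): 'tall' -> 'taller'.

taller


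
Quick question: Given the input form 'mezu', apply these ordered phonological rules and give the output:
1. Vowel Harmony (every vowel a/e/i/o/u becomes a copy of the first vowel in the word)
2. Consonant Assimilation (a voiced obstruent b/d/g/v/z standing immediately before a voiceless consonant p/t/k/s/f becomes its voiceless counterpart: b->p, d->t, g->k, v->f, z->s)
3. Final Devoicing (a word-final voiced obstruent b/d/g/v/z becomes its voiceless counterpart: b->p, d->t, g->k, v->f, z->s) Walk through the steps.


Starting form: 'mezu'
Rule 1: Vowel Harmony: all vowels become 'e' (matching first vowel). 'mezu' -> 'meze'
Rule 2: Consonant Assimilation: no voiced obstruent (b/d/g/v/z) stands immediately before a voiceless consonant (p/t/k/s/f). No change.
Rule 3: Final Devoicing: the word ends in the vowel 'e', not a consonant. No change.
Final form: 'meze'

meze


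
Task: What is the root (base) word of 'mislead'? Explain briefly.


Remove prefix 'mis' from 'mislead' to get root 'lead'.

lead


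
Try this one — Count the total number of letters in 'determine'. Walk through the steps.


Spell out 'determine' and number each letter: d(1), e(2), t(3), e(4), r(5), m(6), i(7), n(8), e(9). Total: 9 letters.

9


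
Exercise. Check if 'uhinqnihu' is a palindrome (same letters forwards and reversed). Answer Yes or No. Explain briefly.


Forward: 'uhinqnihu'
Reversed: 'uhinqnihu'
They are identical.

Yes


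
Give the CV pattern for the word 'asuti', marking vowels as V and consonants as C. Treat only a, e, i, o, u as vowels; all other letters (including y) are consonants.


Letter mapping: a = V, s = C, u = V, t = C, i = V.

VCVCV


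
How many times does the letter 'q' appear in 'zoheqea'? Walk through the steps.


Letter 'q' in 'zoheqea': found at position(s) 5 = 1 occurrence(s).

1


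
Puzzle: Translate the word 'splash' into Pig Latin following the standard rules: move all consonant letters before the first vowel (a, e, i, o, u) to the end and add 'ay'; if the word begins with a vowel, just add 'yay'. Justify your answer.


'splash': move consonant cluster 'spl' to end and add 'ay': 'ashsplay'.

ashsplay


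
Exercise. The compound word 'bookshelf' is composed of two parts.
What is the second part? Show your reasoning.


Split 'bookshelf' into 'book' + 'shelf'. The second part is 'shelf'.

shelf


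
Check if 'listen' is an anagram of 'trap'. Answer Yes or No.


Sorted letters of 'listen': 'eilnst'
Sorted letters of 'trap': 'aprt'
They do not match.

No
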